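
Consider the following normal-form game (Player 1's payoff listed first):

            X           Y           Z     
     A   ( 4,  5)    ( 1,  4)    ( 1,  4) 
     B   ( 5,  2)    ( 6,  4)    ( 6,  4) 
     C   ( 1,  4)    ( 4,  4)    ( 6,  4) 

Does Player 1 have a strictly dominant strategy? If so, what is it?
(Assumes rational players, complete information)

No strictly dominant strategy exists for Player 1

Work:
A strategy strictly dominates another if it gives a strictly higher payoff against every opponent action. Compare each pair of P1's strategies column-by-column:
  A vs B: [4 vs 5, 1 vs 6, 1 vs 6] → A does not strictly dominate B (column X: 4 ≤ 5)
  A vs C: [4 vs 1, 1 vs 4, 1 vs 6] → A does not strictly dominate C (column Y: 1 ≤ 4)
  B vs A: [5 vs 4, 6 vs 1, 6 vs 1] → B strictly dominates A
  B vs C: [5 vs 1, 6 vs 4, 6 vs 6] → B does not strictly dominate C (column Z: 6 ≤ 6)
  C vs A: [1 vs 4, 4 vs 1, 6 vs 1] → C does not strictly dominate A (column X: 1 ≤ 4)
  C vs B: [1 vs 5, 4 vs 6, 6 vs 6] → C does not strictly dominate B (column X: 1 ≤ 5)
No single strategy strictly dominates all others → no strictly dominant strategy.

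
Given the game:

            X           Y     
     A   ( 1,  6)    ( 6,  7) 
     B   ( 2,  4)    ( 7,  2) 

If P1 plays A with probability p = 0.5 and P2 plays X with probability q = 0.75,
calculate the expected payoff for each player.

E[P1] = 2.75, E[P2] = 4.875

Work:
E[P1] = p·q·π₁(A,X) + p·(1-q)·π₁(A,Y) + (1-p)·q·π₁(B,X) + (1-p)·(1-q)·π₁(B,Y)
= 0.5·0.75·1 + 0.5·0.25·6 + 0.5·0.75·2 + 0.5·0.25·7
= 2.75

E[P2] = 4.875 (similar calculation)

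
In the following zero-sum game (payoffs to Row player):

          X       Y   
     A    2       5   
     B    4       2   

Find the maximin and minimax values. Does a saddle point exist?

Maximin = 2, Minimax = 4, Saddle: False

Work:
Row minimums: [2, 2] → maximin = 2
Column maximums: [4, 5] → minimax = 4
No saddle point (maximin ≠ minimax). Mixed strategy needed.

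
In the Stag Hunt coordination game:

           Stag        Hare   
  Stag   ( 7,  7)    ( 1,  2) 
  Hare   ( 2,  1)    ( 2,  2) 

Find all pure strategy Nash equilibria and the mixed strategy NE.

Pure NE: (Stag, Stag) and (Hare, Hare); Mixed NE: p = 0.1667, q = 0.1667

Work:
Check pure NE:
(Stag, Stag): (7, 7) - no unilateral deviation beneficial
(Hare, Hare): (2, 2) - no unilateral deviation beneficial
Mixed NE: P1 plays Stag with p = 0.1667, P2 plays Stag with q = 0.1667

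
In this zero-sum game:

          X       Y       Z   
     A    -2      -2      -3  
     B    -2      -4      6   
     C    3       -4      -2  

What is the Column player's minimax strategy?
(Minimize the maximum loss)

Column should play Y, value = -2

Work:
Column player minimizes Row's maximum payoff:
Column X: max payoff to Row = 3
Column Y: max payoff to Row = -2
Column Z: max payoff to Row = 6
Minimum is -2, achieved by column Y.
Minimax strategy: Y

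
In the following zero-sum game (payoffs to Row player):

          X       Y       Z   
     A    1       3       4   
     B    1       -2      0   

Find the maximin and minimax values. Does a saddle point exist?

Maximin = 1, Minimax = 1, Saddle: True

Work:
Row minimums: [1, -2] → maximin = 1
Column maximums: [1, 3, 4] → minimax = 1
Saddle point exists! Game value = 1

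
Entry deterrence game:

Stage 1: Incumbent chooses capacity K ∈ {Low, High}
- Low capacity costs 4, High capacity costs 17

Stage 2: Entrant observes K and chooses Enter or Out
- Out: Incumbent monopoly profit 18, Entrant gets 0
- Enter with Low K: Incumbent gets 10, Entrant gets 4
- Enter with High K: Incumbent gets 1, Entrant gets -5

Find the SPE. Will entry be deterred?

SPE: (Low, Enter|Low, Out|High); Entry not deterred. Incumbent net profit = 6, Entrant gets 4

Work:
After Low K: Entrant enters (4 > 0)
After High K: Entrant stays out (-5 < 0)
Incumbent: Low → 10−4=6, High → 18−17=1
Incumbent chooses Low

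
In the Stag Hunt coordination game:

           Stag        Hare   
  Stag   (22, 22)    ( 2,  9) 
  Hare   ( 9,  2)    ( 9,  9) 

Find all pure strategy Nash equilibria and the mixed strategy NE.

Pure NE: (Stag, Stag) and (Hare, Hare); Mixed NE: p = 0.35, q = 0.35

Work:
Check pure NE:
(Stag, Stag): (22, 22) - no unilateral deviation beneficial
(Hare, Hare): (9, 9) - no unilateral deviation beneficial
Mixed NE: P1 plays Stag with p = 0.35, P2 plays Stag with q = 0.35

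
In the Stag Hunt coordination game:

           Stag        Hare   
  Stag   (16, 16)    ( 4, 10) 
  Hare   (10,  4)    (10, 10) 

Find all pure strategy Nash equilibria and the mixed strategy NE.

Pure NE: (Stag, Stag) and (Hare, Hare); Mixed NE: p = 0.5, q = 0.5

Work:
Check pure NE:
(Stag, Stag): (16, 16) - no unilateral deviation beneficial
(Hare, Hare): (10, 10) - no unilateral deviation beneficial
Mixed NE: P1 plays Stag with p = 0.5, P2 plays Stag with q = 0.5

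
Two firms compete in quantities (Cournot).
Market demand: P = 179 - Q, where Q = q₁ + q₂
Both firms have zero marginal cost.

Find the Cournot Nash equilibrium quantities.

q₁* = q₂* = 59.67; P* = 59.67

Work:
Profit: π_i = P·q_i = (a - q_i - q_j)·q_i
FOC: ∂π_i/∂q_i = a - 2q_i - q_j = 0
Reaction function: q_i = (179 - q_j)/2
Symmetry: q* = 179/3 = 59.67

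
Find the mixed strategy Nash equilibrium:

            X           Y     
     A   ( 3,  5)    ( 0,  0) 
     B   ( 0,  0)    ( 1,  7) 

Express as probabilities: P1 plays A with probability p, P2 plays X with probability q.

p = 0.5833, q = 0.25

Work:
Find probabilities that make opponent indifferent:
P2 chooses q to make P1 indifferent between A and B
P1 chooses p to make P2 indifferent between X and Y
Mixed NE: P1 plays (A: 0.5833, B: 0.4167), P2 plays (X: 0.25, Y: 0.75)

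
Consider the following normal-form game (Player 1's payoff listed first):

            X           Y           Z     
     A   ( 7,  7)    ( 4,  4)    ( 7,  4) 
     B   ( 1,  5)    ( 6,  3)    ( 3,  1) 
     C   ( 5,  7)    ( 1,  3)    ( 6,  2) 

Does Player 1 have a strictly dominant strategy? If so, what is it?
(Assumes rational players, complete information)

No strictly dominant strategy exists for Player 1

Work:
A strategy strictly dominates another if it gives a strictly higher payoff against every opponent action. Compare each pair of P1's strategies column-by-column:
  A vs B: [7 vs 1, 4 vs 6, 7 vs 3] → A does not strictly dominate B (column Y: 4 ≤ 6)
  A vs C: [7 vs 5, 4 vs 1, 7 vs 6] → A strictly dominates C
  B vs A: [1 vs 7, 6 vs 4, 3 vs 7] → B does not strictly dominate A (column X: 1 ≤ 7)
  B vs C: [1 vs 5, 6 vs 1, 3 vs 6] → B does not strictly dominate C (column X: 1 ≤ 5)
  C vs A: [5 vs 7, 1 vs 4, 6 vs 7] → C does not strictly dominate A (column X: 5 ≤ 7)
  C vs B: [5 vs 1, 1 vs 6, 6 vs 3] → C does not strictly dominate B (column Y: 1 ≤ 6)
No single strategy strictly dominates all others → no strictly dominant strategy.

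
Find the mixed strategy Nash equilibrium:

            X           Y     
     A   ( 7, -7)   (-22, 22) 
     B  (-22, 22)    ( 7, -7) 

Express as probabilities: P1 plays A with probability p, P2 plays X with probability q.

p = 0.5, q = 0.5

Work:
Find probabilities that make opponent indifferent:
P2 chooses q to make P1 indifferent between A and B
P1 chooses p to make P2 indifferent between X and Y
Mixed NE: P1 plays (A: 0.5, B: 0.5), P2 plays (X: 0.5, Y: 0.5)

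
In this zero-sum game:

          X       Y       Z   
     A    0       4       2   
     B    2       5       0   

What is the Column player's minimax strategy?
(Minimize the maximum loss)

Column should play X or Z (all achieve the minimum), value = 2

Work:
Column player minimizes Row's maximum payoff:
Column X: max payoff to Row = 2
Column Y: max payoff to Row = 5
Column Z: max payoff to Row = 2
Minimum is 2, achieved by columns X, Z (tied).
Each of X or Z is a minimax strategy.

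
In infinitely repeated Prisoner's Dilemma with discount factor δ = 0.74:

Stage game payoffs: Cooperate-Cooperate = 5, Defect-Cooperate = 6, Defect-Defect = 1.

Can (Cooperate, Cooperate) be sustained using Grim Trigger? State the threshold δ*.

δ* = 0.2; since δ = 0.74 ≥ 0.2, cooperation can be sustained

Work:
For Grim Trigger:
Cooperate forever: 5/(1-δ)
Defect then punished: 6 + 1·δ/(1-δ)
Need: 5/(1-δ) ≥ 6 + 1·δ/(1-δ)
Solving: δ ≥ (T-R)/(T-P) = (6-5)/(6-1) = 0.2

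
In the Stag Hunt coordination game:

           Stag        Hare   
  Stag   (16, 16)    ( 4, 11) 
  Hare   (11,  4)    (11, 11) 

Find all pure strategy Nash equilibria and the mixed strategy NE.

Pure NE: (Stag, Stag) and (Hare, Hare); Mixed NE: p = 0.5833, q = 0.5833

Work:
Check pure NE:
(Stag, Stag): (16, 16) - no unilateral deviation beneficial
(Hare, Hare): (11, 11) - no unilateral deviation beneficial
Mixed NE: P1 plays Stag with p = 0.5833, P2 plays Stag with q = 0.5833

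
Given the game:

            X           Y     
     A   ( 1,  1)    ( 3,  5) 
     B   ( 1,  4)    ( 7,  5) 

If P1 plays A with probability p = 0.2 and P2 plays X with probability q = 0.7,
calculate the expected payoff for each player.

E[P1] = 2.56, E[P2] = 3.88

Work:
E[P1] = p·q·π₁(A,X) + p·(1-q)·π₁(A,Y) + (1-p)·q·π₁(B,X) + (1-p)·(1-q)·π₁(B,Y)
= 0.2·0.7·1 + 0.2·0.3·3 + 0.8·0.7·1 + 0.8·0.3·7
= 2.56

E[P2] = 3.88 (similar calculation)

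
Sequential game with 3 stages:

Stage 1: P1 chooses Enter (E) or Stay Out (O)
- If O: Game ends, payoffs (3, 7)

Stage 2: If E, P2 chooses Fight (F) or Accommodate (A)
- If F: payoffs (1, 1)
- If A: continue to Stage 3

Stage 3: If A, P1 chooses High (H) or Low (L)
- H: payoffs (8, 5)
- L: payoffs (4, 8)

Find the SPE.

SPE: (E, A, H); Outcome (8, 5)

Work:
Stage 3: P1 chooses H (8 vs 4)
Stage 2: P2: F->1, A->5 (anticipating H). Choose A
Stage 1: P1: O->3, E->8 (anticipating A, H). Choose E
SPE path: E -> A -> H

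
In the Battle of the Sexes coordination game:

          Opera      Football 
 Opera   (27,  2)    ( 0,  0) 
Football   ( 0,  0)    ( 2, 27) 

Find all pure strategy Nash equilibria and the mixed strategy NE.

Pure NE: (Opera, Opera) and (Football, Football); Mixed NE: p = 0.931, q = 0.069

Work:
Check pure NE:
(Opera, Opera): (27, 2) - no unilateral deviation beneficial
(Football, Football): (2, 27) - no unilateral deviation beneficial
Mixed NE: P1 plays Opera with p = 0.931, P2 plays Opera with q = 0.069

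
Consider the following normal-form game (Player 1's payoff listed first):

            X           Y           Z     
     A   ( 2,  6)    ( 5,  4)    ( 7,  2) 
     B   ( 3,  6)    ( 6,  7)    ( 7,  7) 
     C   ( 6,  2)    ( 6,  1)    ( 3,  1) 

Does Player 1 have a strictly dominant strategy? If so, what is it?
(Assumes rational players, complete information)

No strictly dominant strategy exists for Player 1

Work:
A strategy strictly dominates another if it gives a strictly higher payoff against every opponent action. Compare each pair of P1's strategies column-by-column:
  A vs B: [2 vs 3, 5 vs 6, 7 vs 7] → A does not strictly dominate B (column X: 2 ≤ 3)
  A vs C: [2 vs 6, 5 vs 6, 7 vs 3] → A does not strictly dominate C (column X: 2 ≤ 6)
  B vs A: [3 vs 2, 6 vs 5, 7 vs 7] → B does not strictly dominate A (column Z: 7 ≤ 7)
  B vs C: [3 vs 6, 6 vs 6, 7 vs 3] → B does not strictly dominate C (column X: 3 ≤ 6)
  C vs A: [6 vs 2, 6 vs 5, 3 vs 7] → C does not strictly dominate A (column Z: 3 ≤ 7)
  C vs B: [6 vs 3, 6 vs 6, 3 vs 7] → C does not strictly dominate B (column Y: 6 ≤ 6)
No single strategy strictly dominates all others → no strictly dominant strategy.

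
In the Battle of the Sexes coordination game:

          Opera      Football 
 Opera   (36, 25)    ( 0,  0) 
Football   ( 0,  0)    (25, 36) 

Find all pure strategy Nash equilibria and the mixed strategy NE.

Pure NE: (Opera, Opera) and (Football, Football); Mixed NE: p = 0.5902, q = 0.4098

Work:
Check pure NE:
(Opera, Opera): (36, 25) - no unilateral deviation beneficial
(Football, Football): (25, 36) - no unilateral deviation beneficial
Mixed NE: P1 plays Opera with p = 0.5902, P2 plays Opera with q = 0.4098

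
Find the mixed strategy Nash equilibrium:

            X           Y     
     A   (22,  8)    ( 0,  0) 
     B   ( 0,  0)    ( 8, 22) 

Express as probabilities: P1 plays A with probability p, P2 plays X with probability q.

p = 0.7333, q = 0.2667

Work:
Find probabilities that make opponent indifferent:
P2 chooses q to make P1 indifferent between A and B
P1 chooses p to make P2 indifferent between X and Y
Mixed NE: P1 plays (A: 0.7333, B: 0.2667), P2 plays (X: 0.2667, Y: 0.7333)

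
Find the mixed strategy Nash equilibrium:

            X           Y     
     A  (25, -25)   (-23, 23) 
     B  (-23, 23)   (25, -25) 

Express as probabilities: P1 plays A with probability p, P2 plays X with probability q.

p = 0.5, q = 0.5

Work:
Find probabilities that make opponent indifferent:
P2 chooses q to make P1 indifferent between A and B
P1 chooses p to make P2 indifferent between X and Y
Mixed NE: P1 plays (A: 0.5, B: 0.5), P2 plays (X: 0.5, Y: 0.5)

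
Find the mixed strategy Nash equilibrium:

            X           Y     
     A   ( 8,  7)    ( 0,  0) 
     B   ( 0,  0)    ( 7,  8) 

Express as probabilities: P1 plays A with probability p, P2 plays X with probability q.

p = 0.5333, q = 0.4667

Work:
Find probabilities that make opponent indifferent:
P2 chooses q to make P1 indifferent between A and B
P1 chooses p to make P2 indifferent between X and Y
Mixed NE: P1 plays (A: 0.5333, B: 0.4667), P2 plays (X: 0.4667, Y: 0.5333)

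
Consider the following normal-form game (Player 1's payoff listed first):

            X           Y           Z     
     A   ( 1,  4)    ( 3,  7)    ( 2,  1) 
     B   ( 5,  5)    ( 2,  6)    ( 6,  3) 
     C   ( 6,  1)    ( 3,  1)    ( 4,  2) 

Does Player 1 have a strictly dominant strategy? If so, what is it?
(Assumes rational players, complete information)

No strictly dominant strategy exists for Player 1

Work:
A strategy strictly dominates another if it gives a strictly higher payoff against every opponent action. Compare each pair of P1's strategies column-by-column:
  A vs B: [1 vs 5, 3 vs 2, 2 vs 6] → A does not strictly dominate B (column X: 1 ≤ 5)
  A vs C: [1 vs 6, 3 vs 3, 2 vs 4] → A does not strictly dominate C (column X: 1 ≤ 6)
  B vs A: [5 vs 1, 2 vs 3, 6 vs 2] → B does not strictly dominate A (column Y: 2 ≤ 3)
  B vs C: [5 vs 6, 2 vs 3, 6 vs 4] → B does not strictly dominate C (column X: 5 ≤ 6)
  C vs A: [6 vs 1, 3 vs 3, 4 vs 2] → C does not strictly dominate A (column Y: 3 ≤ 3)
  C vs B: [6 vs 5, 3 vs 2, 4 vs 6] → C does not strictly dominate B (column Z: 4 ≤ 6)
No single strategy strictly dominates all others → no strictly dominant strategy.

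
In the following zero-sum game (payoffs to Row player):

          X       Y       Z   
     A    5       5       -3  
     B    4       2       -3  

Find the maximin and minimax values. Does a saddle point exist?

Maximin = -3, Minimax = -3, Saddle: True

Work:
Row minimums: [-3, -3] → maximin = -3
Column maximums: [5, 5, -3] → minimax = -3
Saddle point exists! Game value = -3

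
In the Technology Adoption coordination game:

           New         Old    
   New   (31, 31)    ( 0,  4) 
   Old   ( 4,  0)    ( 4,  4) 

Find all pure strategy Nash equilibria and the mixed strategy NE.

Pure NE: (New, New) and (Old, Old); Mixed NE: p = 0.129, q = 0.129

Work:
Check pure NE:
(New, New): (31, 31) - no unilateral deviation beneficial
(Old, Old): (4, 4) - no unilateral deviation beneficial
Mixed NE: P1 plays New with p = 0.129, P2 plays New with q = 0.129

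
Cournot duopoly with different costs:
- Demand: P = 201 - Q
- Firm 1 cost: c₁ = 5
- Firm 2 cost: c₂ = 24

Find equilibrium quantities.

q₁* = 71.67, q₂* = 52.67

Work:
Reaction: q₁ = (201 - 5 - q₂)/2
Reaction: q₂ = (201 - 24 - q₁)/2
Solve simultaneously:
q₁* = (201 - 2×5 + 24)/3 = 71.67
q₂* = (201 - 2×24 + 5)/3 = 52.67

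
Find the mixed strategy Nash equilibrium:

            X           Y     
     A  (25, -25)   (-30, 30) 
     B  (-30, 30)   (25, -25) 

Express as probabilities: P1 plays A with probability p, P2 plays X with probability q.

p = 0.5, q = 0.5

Work:
Find probabilities that make opponent indifferent:
P2 chooses q to make P1 indifferent between A and B
P1 chooses p to make P2 indifferent between X and Y
Mixed NE: P1 plays (A: 0.5, B: 0.5), P2 plays (X: 0.5, Y: 0.5)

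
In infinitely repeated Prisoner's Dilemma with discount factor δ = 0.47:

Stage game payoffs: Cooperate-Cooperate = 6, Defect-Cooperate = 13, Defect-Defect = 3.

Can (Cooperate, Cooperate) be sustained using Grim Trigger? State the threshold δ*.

δ* = 0.7; since δ = 0.47 < 0.7, cooperation cannot be sustained

Work:
For Grim Trigger:
Cooperate forever: 6/(1-δ)
Defect then punished: 13 + 3·δ/(1-δ)
Need: 6/(1-δ) ≥ 13 + 3·δ/(1-δ)
Solving: δ ≥ (T-R)/(T-P) = (13-6)/(13-3) = 0.7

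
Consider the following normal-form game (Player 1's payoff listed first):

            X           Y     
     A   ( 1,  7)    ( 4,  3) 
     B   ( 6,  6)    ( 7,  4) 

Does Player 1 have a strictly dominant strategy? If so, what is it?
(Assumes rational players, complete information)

Yes, Player 1's strictly dominant strategy is B

Work:
A strategy strictly dominates another if it gives a strictly higher payoff against every opponent action. Compare each pair of P1's strategies column-by-column:
  A vs B: [1 vs 6, 4 vs 7] → A does not strictly dominate B (column X: 1 ≤ 6)
  B vs A: [6 vs 1, 7 vs 4] → B strictly dominates A
B strictly dominates every other strategy → strictly dominant.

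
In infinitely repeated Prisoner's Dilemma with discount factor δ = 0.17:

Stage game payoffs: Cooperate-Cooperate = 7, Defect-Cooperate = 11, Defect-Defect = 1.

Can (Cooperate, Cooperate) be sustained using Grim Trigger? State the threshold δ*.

δ* = 0.4; since δ = 0.17 < 0.4, cooperation cannot be sustained

Work:
For Grim Trigger:
Cooperate forever: 7/(1-δ)
Defect then punished: 11 + 1·δ/(1-δ)
Need: 7/(1-δ) ≥ 11 + 1·δ/(1-δ)
Solving: δ ≥ (T-R)/(T-P) = (11-7)/(11-1) = 0.4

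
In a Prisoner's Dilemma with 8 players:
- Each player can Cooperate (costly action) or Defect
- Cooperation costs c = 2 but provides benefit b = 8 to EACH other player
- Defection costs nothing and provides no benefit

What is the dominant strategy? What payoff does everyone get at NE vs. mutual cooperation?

Dominant: Defect; NE payoff = 0; Coop payoff = 54

Work:
Defect dominates (saves cost c = 2, benefit to others is external)
NE: All defect → everyone gets 0
If all cooperate: each receives (7)×8 - 2 = 54
Social dilemma: 54 > 0 but NE gives 0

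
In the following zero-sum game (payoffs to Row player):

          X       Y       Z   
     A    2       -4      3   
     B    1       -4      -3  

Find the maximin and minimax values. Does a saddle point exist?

Maximin = -4, Minimax = -4, Saddle: True

Work:
Row minimums: [-4, -4] → maximin = -4
Column maximums: [2, -4, 3] → minimax = -4
Saddle point exists! Game value = -4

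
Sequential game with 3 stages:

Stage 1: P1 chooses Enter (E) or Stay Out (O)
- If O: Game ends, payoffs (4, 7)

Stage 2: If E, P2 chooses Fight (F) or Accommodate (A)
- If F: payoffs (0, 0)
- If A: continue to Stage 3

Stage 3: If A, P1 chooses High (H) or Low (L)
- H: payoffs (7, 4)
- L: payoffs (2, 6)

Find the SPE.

SPE: (E, A, H); Outcome (7, 4)

Work:
Stage 3: P1 chooses H (7 vs 2)
Stage 2: P2: F->0, A->4 (anticipating H). Choose A
Stage 1: P1: O->4, E->7 (anticipating A, H). Choose E
SPE path: E -> A -> H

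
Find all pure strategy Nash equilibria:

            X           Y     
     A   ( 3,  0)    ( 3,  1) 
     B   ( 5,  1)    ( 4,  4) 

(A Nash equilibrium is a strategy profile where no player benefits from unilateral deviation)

Nash equilibrium: (B, Y)

Work:
Best responses:
  P1 vs X: payoffs [3, 5] → best response B (payoff 5)
  P1 vs Y: payoffs [3, 4] → best response B (payoff 4)
  P2 vs A: payoffs [0, 1] → best response Y (payoff 1)
  P2 vs B: payoffs [1, 4] → best response Y (payoff 4)
Mutual best responses: (B,Y) → Nash equilibria.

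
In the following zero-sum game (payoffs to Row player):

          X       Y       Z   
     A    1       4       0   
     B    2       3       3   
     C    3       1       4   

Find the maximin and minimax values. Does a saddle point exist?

Maximin = 2, Minimax = 3, Saddle: False

Work:
Row minimums: [0, 2, 1] → maximin = 2
Column maximums: [3, 4, 4] → minimax = 3
No saddle point (maximin ≠ minimax). Mixed strategy needed.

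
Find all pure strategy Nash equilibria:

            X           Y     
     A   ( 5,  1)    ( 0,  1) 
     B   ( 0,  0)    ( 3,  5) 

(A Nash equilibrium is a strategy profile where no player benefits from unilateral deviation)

Nash equilibrium: (A, X), (B, Y)

Work:
Best responses:
  P1 vs X: payoffs [5, 0] → best response A (payoff 5)
  P1 vs Y: payoffs [0, 3] → best response B (payoff 3)
  P2 vs A: payoffs [1, 1] → best response X/Y (payoff 1)
  P2 vs B: payoffs [0, 5] → best response Y (payoff 5)
Mutual best responses: (A,X), (B,Y) → Nash equilibria.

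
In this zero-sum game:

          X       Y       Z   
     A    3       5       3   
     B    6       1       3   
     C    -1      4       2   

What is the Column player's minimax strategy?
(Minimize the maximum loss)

Column should play Z, value = 3

Work:
Column player minimizes Row's maximum payoff:
Column X: max payoff to Row = 6
Column Y: max payoff to Row = 5
Column Z: max payoff to Row = 3
Minimum is 3, achieved by column Z.
Minimax strategy: Z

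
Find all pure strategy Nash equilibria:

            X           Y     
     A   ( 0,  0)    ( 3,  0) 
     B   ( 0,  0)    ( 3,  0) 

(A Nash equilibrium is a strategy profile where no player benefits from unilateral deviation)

Nash equilibrium: (A, X), (A, Y), (B, X), (B, Y)

Work:
Best responses:
  P1 vs X: payoffs [0, 0] → best response A/B (payoff 0)
  P1 vs Y: payoffs [3, 3] → best response A/B (payoff 3)
  P2 vs A: payoffs [0, 0] → best response X/Y (payoff 0)
  P2 vs B: payoffs [0, 0] → best response X/Y (payoff 0)
Mutual best responses: (A,X), (A,Y), (B,X), (B,Y) → Nash equilibria.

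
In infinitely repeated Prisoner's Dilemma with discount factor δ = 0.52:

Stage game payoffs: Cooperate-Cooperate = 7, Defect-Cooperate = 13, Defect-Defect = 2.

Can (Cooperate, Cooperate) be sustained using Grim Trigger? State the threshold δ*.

δ* = 0.5455; since δ = 0.52 < 0.5455, cooperation cannot be sustained

Work:
For Grim Trigger:
Cooperate forever: 7/(1-δ)
Defect then punished: 13 + 2·δ/(1-δ)
Need: 7/(1-δ) ≥ 13 + 2·δ/(1-δ)
Solving: δ ≥ (T-R)/(T-P) = (13-7)/(13-2) = 0.5455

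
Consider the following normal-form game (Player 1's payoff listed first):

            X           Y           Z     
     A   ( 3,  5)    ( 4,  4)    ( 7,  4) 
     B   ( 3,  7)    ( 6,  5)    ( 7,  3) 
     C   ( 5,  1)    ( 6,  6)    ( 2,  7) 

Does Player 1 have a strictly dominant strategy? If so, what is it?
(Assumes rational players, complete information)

No strictly dominant strategy exists for Player 1

Work:
A strategy strictly dominates another if it gives a strictly higher payoff against every opponent action. Compare each pair of P1's strategies column-by-column:
  A vs B: [3 vs 3, 4 vs 6, 7 vs 7] → A does not strictly dominate B (column X: 3 ≤ 3)
  A vs C: [3 vs 5, 4 vs 6, 7 vs 2] → A does not strictly dominate C (column X: 3 ≤ 5)
  B vs A: [3 vs 3, 6 vs 4, 7 vs 7] → B does not strictly dominate A (column X: 3 ≤ 3)
  B vs C: [3 vs 5, 6 vs 6, 7 vs 2] → B does not strictly dominate C (column X: 3 ≤ 5)
  C vs A: [5 vs 3, 6 vs 4, 2 vs 7] → C does not strictly dominate A (column Z: 2 ≤ 7)
  C vs B: [5 vs 3, 6 vs 6, 2 vs 7] → C does not strictly dominate B (column Y: 6 ≤ 6)
No single strategy strictly dominates all others → no strictly dominant strategy.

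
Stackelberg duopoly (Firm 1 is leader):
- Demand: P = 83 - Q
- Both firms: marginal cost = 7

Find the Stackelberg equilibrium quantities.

q₁* (leader) = 38.0, q₂* (follower) = 19.0

Work:
Follower's reaction: q₂ = (a - c - q₁)/2
Leader substitutes: π₁ = q₁·(a - q₁ - (a-c-q₁)/2 - c)
FOC: q₁* = (83 - 7)/2 = 38.00
Then: q₂* = (83 - 7 - 38.0)/2 = 19.00
Leader has first-mover advantage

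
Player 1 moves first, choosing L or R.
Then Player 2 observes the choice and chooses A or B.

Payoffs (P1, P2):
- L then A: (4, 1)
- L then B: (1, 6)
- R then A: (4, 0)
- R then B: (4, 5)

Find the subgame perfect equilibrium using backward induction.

P1 plays R, P2 plays B after L and B after R; Payoff (4, 5)

Work:
Backward induction:
After L: P2 chooses B → P1 gets 1
After R: P2 chooses B → P1 gets 4
P1 chooses R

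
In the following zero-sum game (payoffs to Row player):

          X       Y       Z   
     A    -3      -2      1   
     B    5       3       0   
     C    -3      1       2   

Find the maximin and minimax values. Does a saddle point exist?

Maximin = 0, Minimax = 2, Saddle: False

Work:
Row minimums: [-3, 0, -3] → maximin = 0
Column maximums: [5, 3, 2] → minimax = 2
No saddle point (maximin ≠ minimax). Mixed strategy needed.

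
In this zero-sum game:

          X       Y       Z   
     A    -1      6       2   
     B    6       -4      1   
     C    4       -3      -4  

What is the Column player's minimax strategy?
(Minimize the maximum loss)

Column should play Z, value = 2

Work:
Column player minimizes Row's maximum payoff:
Column X: max payoff to Row = 6
Column Y: max payoff to Row = 6
Column Z: max payoff to Row = 2
Minimum is 2, achieved by column Z.
Minimax strategy: Z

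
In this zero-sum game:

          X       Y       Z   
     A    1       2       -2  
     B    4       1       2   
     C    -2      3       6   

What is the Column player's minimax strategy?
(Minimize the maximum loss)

Column should play Y, value = 3

Work:
Column player minimizes Row's maximum payoff:
Column X: max payoff to Row = 4
Column Y: max payoff to Row = 3
Column Z: max payoff to Row = 6
Minimum is 3, achieved by column Y.
Minimax strategy: Y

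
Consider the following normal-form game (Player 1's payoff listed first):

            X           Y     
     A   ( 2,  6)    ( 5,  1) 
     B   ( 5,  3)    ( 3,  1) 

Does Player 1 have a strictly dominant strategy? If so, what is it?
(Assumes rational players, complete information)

No strictly dominant strategy exists for Player 1

Work:
A strategy strictly dominates another if it gives a strictly higher payoff against every opponent action. Compare each pair of P1's strategies column-by-column:
  A vs B: [2 vs 5, 5 vs 3] → A does not strictly dominate B (column X: 2 ≤ 5)
  B vs A: [5 vs 2, 3 vs 5] → B does not strictly dominate A (column Y: 3 ≤ 5)
No single strategy strictly dominates all others → no strictly dominant strategy.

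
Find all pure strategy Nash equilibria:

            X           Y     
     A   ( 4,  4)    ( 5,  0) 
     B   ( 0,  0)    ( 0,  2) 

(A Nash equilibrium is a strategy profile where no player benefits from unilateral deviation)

Nash equilibrium: (A, X)

Work:
Best responses:
  P1 vs X: payoffs [4, 0] → best response A (payoff 4)
  P1 vs Y: payoffs [5, 0] → best response A (payoff 5)
  P2 vs A: payoffs [4, 0] → best response X (payoff 4)
  P2 vs B: payoffs [0, 2] → best response Y (payoff 2)
Mutual best responses: (A,X) → Nash equilibria.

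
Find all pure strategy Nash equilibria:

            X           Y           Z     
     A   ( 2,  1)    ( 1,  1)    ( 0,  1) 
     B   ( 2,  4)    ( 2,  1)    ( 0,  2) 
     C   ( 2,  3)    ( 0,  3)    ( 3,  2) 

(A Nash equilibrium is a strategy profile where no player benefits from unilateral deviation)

Nash equilibrium: (A, X), (B, X), (C, X)

Work:
Best responses:
  P1 vs X: payoffs [2, 2, 2] → best response A/B/C (payoff 2)
  P1 vs Y: payoffs [1, 2, 0] → best response B (payoff 2)
  P1 vs Z: payoffs [0, 0, 3] → best response C (payoff 3)
  P2 vs A: payoffs [1, 1, 1] → best response X/Y/Z (payoff 1)
  P2 vs B: payoffs [4, 1, 2] → best response X (payoff 4)
  P2 vs C: payoffs [3, 3, 2] → best response X/Y (payoff 3)
Mutual best responses: (A,X), (B,X), (C,X) → Nash equilibria.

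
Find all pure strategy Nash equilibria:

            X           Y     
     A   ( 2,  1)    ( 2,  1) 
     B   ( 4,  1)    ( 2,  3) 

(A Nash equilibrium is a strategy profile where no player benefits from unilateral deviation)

Nash equilibrium: (A, Y), (B, Y)

Work:
Best responses:
  P1 vs X: payoffs [2, 4] → best response B (payoff 4)
  P1 vs Y: payoffs [2, 2] → best response A/B (payoff 2)
  P2 vs A: payoffs [1, 1] → best response X/Y (payoff 1)
  P2 vs B: payoffs [1, 3] → best response Y (payoff 3)
Mutual best responses: (A,Y), (B,Y) → Nash equilibria.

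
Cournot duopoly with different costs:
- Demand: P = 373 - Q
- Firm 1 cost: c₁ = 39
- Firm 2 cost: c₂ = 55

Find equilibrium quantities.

q₁* = 116.67, q₂* = 100.67

Work:
Reaction: q₁ = (373 - 39 - q₂)/2
Reaction: q₂ = (373 - 55 - q₁)/2
Solve simultaneously:
q₁* = (373 - 2×39 + 55)/3 = 116.67
q₂* = (373 - 2×55 + 39)/3 = 100.67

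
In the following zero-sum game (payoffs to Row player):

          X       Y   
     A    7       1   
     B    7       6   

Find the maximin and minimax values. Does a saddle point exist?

Maximin = 6, Minimax = 6, Saddle: True

Work:
Row minimums: [1, 6] → maximin = 6
Column maximums: [7, 6] → minimax = 6
Saddle point exists! Game value = 6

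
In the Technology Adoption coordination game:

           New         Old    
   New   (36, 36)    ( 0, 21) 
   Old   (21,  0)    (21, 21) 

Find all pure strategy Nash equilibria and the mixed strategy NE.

Pure NE: (New, New) and (Old, Old); Mixed NE: p = 0.5833, q = 0.5833

Work:
Check pure NE:
(New, New): (36, 36) - no unilateral deviation beneficial
(Old, Old): (21, 21) - no unilateral deviation beneficial
Mixed NE: P1 plays New with p = 0.5833, P2 plays New with q = 0.5833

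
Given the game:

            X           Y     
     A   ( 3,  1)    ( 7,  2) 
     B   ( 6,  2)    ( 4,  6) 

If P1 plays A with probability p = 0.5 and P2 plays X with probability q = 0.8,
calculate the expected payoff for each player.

E[P1] = 4.7, E[P2] = 2.0

Work:
E[P1] = p·q·π₁(A,X) + p·(1-q)·π₁(A,Y) + (1-p)·q·π₁(B,X) + (1-p)·(1-q)·π₁(B,Y)
= 0.5·0.8·3 + 0.5·0.2·7 + 0.5·0.8·6 + 0.5·0.2·4
= 4.7

E[P2] = 2.0 (similar calculation)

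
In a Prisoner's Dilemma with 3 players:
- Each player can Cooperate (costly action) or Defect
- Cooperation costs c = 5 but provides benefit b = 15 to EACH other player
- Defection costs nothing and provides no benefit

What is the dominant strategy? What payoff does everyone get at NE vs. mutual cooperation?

Dominant: Defect; NE payoff = 0; Coop payoff = 25

Work:
Defect dominates (saves cost c = 5, benefit to others is external)
NE: All defect → everyone gets 0
If all cooperate: each receives (2)×15 - 5 = 25
Social dilemma: 25 > 0 but NE gives 0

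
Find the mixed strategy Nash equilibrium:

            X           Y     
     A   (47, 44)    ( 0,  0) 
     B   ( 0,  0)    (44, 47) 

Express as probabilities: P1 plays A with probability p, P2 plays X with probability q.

p = 0.5165, q = 0.4835

Work:
Find probabilities that make opponent indifferent:
P2 chooses q to make P1 indifferent between A and B
P1 chooses p to make P2 indifferent between X and Y
Mixed NE: P1 plays (A: 0.5165, B: 0.4835), P2 plays (X: 0.4835, Y: 0.5165)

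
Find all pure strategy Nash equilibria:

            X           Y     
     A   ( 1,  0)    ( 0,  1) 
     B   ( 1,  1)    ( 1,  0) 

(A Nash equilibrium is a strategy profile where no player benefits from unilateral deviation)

Nash equilibrium: (B, X)

Work:
Best responses:
  P1 vs X: payoffs [1, 1] → best response A/B (payoff 1)
  P1 vs Y: payoffs [0, 1] → best response B (payoff 1)
  P2 vs A: payoffs [0, 1] → best response Y (payoff 1)
  P2 vs B: payoffs [1, 0] → best response X (payoff 1)
Mutual best responses: (B,X) → Nash equilibria.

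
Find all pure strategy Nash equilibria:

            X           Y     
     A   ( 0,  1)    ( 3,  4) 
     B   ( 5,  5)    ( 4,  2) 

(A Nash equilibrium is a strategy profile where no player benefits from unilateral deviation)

Nash equilibrium: (B, X)

Work:
Best responses:
  P1 vs X: payoffs [0, 5] → best response B (payoff 5)
  P1 vs Y: payoffs [3, 4] → best response B (payoff 4)
  P2 vs A: payoffs [1, 4] → best response Y (payoff 4)
  P2 vs B: payoffs [5, 2] → best response X (payoff 5)
Mutual best responses: (B,X) → Nash equilibria.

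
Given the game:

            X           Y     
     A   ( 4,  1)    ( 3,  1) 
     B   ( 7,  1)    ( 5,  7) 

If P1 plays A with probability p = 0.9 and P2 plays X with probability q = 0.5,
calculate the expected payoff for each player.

E[P1] = 3.75, E[P2] = 1.3

Work:
E[P1] = p·q·π₁(A,X) + p·(1-q)·π₁(A,Y) + (1-p)·q·π₁(B,X) + (1-p)·(1-q)·π₁(B,Y)
= 0.9·0.5·4 + 0.9·0.5·3 + 0.1·0.5·7 + 0.1·0.5·5
= 3.75

E[P2] = 1.3 (similar calculation)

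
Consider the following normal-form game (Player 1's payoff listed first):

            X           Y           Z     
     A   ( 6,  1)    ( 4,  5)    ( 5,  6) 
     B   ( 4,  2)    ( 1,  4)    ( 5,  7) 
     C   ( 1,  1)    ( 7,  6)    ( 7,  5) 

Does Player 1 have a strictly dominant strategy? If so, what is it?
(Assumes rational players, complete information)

No strictly dominant strategy exists for Player 1

Work:
A strategy strictly dominates another if it gives a strictly higher payoff against every opponent action. Compare each pair of P1's strategies column-by-column:
  A vs B: [6 vs 4, 4 vs 1, 5 vs 5] → A does not strictly dominate B (column Z: 5 ≤ 5)
  A vs C: [6 vs 1, 4 vs 7, 5 vs 7] → A does not strictly dominate C (column Y: 4 ≤ 7)
  B vs A: [4 vs 6, 1 vs 4, 5 vs 5] → B does not strictly dominate A (column X: 4 ≤ 6)
  B vs C: [4 vs 1, 1 vs 7, 5 vs 7] → B does not strictly dominate C (column Y: 1 ≤ 7)
  C vs A: [1 vs 6, 7 vs 4, 7 vs 5] → C does not strictly dominate A (column X: 1 ≤ 6)
  C vs B: [1 vs 4, 7 vs 1, 7 vs 5] → C does not strictly dominate B (column X: 1 ≤ 4)
No single strategy strictly dominates all others → no strictly dominant strategy.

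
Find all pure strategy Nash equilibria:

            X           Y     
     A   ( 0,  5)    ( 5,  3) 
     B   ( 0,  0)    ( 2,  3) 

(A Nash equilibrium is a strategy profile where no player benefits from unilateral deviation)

Nash equilibrium: (A, X)

Work:
Best responses:
  P1 vs X: payoffs [0, 0] → best response A/B (payoff 0)
  P1 vs Y: payoffs [5, 2] → best response A (payoff 5)
  P2 vs A: payoffs [5, 3] → best response X (payoff 5)
  P2 vs B: payoffs [0, 3] → best response Y (payoff 3)
Mutual best responses: (A,X) → Nash equilibria.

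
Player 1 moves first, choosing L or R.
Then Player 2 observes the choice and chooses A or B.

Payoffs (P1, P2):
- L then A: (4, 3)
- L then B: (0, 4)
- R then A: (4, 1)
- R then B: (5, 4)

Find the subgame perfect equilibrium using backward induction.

P1 plays R, P2 plays B after L and B after R; Payoff (5, 4)

Work:
Backward induction:
After L: P2 chooses B → P1 gets 0
After R: P2 chooses B → P1 gets 5
P1 chooses R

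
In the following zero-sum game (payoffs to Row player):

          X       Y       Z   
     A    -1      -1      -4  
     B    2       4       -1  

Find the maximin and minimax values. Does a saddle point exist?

Maximin = -1, Minimax = -1, Saddle: True

Work:
Row minimums: [-4, -1] → maximin = -1
Column maximums: [2, 4, -1] → minimax = -1
Saddle point exists! Game value = -1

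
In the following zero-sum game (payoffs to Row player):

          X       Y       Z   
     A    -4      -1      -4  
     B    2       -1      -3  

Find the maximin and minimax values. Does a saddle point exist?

Maximin = -3, Minimax = -3, Saddle: True

Work:
Row minimums: [-4, -3] → maximin = -3
Column maximums: [2, -1, -3] → minimax = -3
Saddle point exists! Game value = -3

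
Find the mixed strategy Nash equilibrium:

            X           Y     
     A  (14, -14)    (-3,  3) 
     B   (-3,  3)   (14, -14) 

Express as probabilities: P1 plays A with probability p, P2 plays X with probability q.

p = 0.5, q = 0.5

Work:
Find probabilities that make opponent indifferent:
P2 chooses q to make P1 indifferent between A and B
P1 chooses p to make P2 indifferent between X and Y
Mixed NE: P1 plays (A: 0.5, B: 0.5), P2 plays (X: 0.5, Y: 0.5)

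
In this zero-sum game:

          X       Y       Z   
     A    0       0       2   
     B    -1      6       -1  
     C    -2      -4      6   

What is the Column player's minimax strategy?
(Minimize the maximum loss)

Column should play X, value = 0

Work:
Column player minimizes Row's maximum payoff:
Column X: max payoff to Row = 0
Column Y: max payoff to Row = 6
Column Z: max payoff to Row = 6
Minimum is 0, achieved by column X.
Minimax strategy: X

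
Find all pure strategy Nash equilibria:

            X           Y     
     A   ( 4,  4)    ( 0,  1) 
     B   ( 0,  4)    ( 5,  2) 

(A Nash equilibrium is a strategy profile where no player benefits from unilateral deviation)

Nash equilibrium: (A, X)

Work:
Best responses:
  P1 vs X: payoffs [4, 0] → best response A (payoff 4)
  P1 vs Y: payoffs [0, 5] → best response B (payoff 5)
  P2 vs A: payoffs [4, 1] → best response X (payoff 4)
  P2 vs B: payoffs [4, 2] → best response X (payoff 4)
Mutual best responses: (A,X) → Nash equilibria.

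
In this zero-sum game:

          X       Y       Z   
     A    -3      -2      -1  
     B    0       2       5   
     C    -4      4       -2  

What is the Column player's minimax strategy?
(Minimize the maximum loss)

Column should play X, value = 0

Work:
Column player minimizes Row's maximum payoff:
Column X: max payoff to Row = 0
Column Y: max payoff to Row = 4
Column Z: max payoff to Row = 5
Minimum is 0, achieved by column X.
Minimax strategy: X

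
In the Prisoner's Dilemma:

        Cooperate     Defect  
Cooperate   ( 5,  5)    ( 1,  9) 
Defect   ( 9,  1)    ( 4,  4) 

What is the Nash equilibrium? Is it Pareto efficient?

(Defect, Defect) is NE; not Pareto efficient

Work:
Defect dominates Cooperate for both players:
If P2 cooperates: Defect (9) > Cooperate (5)
If P2 defects: Defect (4) > Cooperate (1)
NE: (Defect, Defect) with payoff (4, 4)
But (Cooperate, Cooperate) = (5, 5) Pareto dominates (4, 4)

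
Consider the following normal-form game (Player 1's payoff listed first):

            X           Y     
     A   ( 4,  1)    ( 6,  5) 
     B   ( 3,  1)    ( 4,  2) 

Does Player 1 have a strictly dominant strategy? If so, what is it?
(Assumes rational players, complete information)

Yes, Player 1's strictly dominant strategy is A

Work:
A strategy strictly dominates another if it gives a strictly higher payoff against every opponent action. Compare each pair of P1's strategies column-by-column:
  A vs B: [4 vs 3, 6 vs 4] → A strictly dominates B
  B vs A: [3 vs 4, 4 vs 6] → B does not strictly dominate A (column X: 3 ≤ 4)
A strictly dominates every other strategy → strictly dominant.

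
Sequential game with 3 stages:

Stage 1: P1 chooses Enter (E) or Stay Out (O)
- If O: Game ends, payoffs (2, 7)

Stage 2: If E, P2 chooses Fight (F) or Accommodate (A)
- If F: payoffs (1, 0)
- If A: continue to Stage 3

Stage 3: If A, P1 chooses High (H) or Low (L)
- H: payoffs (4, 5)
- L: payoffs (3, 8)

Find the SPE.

SPE: (E, A, H); Outcome (4, 5)

Work:
Stage 3: P1 chooses H (4 vs 3)
Stage 2: P2: F->0, A->5 (anticipating H). Choose A
Stage 1: P1: O->2, E->4 (anticipating A, H). Choose E
SPE path: E -> A -> H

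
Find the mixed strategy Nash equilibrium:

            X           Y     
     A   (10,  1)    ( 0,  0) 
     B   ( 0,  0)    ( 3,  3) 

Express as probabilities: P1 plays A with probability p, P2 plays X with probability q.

p = 0.75, q = 0.2308

Work:
Find probabilities that make opponent indifferent:
P2 chooses q to make P1 indifferent between A and B
P1 chooses p to make P2 indifferent between X and Y
Mixed NE: P1 plays (A: 0.75, B: 0.25), P2 plays (X: 0.2308, Y: 0.7692)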